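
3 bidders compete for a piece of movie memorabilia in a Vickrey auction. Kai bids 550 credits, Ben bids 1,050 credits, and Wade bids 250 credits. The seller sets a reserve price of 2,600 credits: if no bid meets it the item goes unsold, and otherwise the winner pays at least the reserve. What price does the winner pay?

Ordered from highest: Ben 1,050 credits; Kai 550 credits; Wade 250 credits.
The top bid 1,050 credits is below the reserve 2,600 credits, so the item goes unsold and nothing is paid.

unsold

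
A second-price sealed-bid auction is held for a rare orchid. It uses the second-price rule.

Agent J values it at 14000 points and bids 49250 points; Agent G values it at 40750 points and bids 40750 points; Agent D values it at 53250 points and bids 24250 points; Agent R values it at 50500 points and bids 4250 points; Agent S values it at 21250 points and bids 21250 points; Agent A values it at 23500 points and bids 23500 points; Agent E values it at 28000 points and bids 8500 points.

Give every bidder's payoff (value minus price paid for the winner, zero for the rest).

Ranking the bids: Agent J 49250 points; Agent G 40750 points; Agent D 24250 points; Agent A 23500 points; Agent S 21250 points; Agent E 8500 points; Agent R 4250 points.
Agent J has the top bid and wins; the price is the second-highest bid, 40750 points.
Agent J's payoff = 14000 points − 40750 points = -26750 points. All other bidders lose, so their payoff is 0.

Payoffs: Agent J -26750 points, Agent G 0 points, Agent D 0 points, Agent R 0 points, Agent S 0 points, Agent A 0 points, Agent E 0 points.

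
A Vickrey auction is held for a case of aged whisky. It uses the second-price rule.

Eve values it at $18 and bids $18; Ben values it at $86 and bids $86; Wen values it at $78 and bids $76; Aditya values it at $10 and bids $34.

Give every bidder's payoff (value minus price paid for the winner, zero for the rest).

Sorted high to low: Ben $86 > Wen $76 > Aditya $34 > Eve $18.
Ben has the top bid and wins; the price is the second-highest bid, $76.
Ben's payoff = $86 − $76 = $10. All other bidders lose, so their payoff is 0.

Eve $0, Ben $10, Wen $0, Aditya $0.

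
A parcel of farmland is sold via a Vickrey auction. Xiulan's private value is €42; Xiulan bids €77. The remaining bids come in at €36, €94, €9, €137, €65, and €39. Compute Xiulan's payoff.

€0

Highest competing bid: €137.
Xiulan's bid €77 is not the highest, so Xiulan loses, pays nothing, and earns zero payoff.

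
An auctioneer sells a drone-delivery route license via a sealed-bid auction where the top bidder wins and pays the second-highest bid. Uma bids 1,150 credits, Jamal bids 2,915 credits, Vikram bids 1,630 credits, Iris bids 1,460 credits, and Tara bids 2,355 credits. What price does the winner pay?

Ranking the bids: Jamal 2,915 credits > Tara 2,355 credits > Vikram 1,630 credits > Iris 1,460 credits > Uma 1,150 credits.
Jamal is the highest bidder, so Jamal wins.
Under the second-price rule, the price is the second-highest bid: 2,355 credits.

The winner pays 2,355 credits.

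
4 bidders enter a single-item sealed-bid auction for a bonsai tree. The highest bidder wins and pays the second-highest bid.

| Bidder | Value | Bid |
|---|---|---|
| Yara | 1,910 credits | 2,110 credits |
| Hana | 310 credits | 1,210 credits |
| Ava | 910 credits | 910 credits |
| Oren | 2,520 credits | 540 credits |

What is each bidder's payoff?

Ranking the bids: Yara 2,110 credits > Hana 1,210 credits > Ava 910 credits > Oren 540 credits.
Yara has the top bid and wins; the price is the second-highest bid, 1,210 credits.
Yara's payoff = 1,910 credits − 1,210 credits = 700 credits. All other bidders lose, so their payoff is 0.

Yara 700 credits, Hana 0 credits, Ava 0 credits, Oren 0 credits.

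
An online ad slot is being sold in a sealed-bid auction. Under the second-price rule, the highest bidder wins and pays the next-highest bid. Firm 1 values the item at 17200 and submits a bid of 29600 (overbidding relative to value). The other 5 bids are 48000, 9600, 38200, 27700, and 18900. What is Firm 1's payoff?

Highest competing bid: 48000.
Firm 1's bid 29600 is not the highest, so Firm 1 loses, pays nothing, and earns zero payoff.

0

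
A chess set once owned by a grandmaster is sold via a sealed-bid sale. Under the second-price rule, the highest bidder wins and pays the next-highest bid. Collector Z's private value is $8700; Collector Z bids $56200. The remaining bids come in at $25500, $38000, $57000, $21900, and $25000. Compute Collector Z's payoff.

$0

Highest competing bid: $57000.
Collector Z's bid $56200 is not the highest, so Collector Z loses, pays nothing, and earns zero payoff.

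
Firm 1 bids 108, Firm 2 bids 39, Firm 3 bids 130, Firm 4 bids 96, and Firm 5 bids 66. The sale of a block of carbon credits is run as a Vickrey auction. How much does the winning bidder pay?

The winner pays 108.

Bids in descending order: Firm 3 130 > Firm 1 108 > Firm 4 96 > Firm 5 66 > Firm 2 39.
Firm 3 has the highest bid, so Firm 3 wins.
The second-highest bid is 108, so that is what Firm 3 pays.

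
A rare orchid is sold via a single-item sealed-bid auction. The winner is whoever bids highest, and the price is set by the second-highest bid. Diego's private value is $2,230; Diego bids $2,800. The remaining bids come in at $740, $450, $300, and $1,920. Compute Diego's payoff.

$310

Highest competing bid: $1,920.
Diego's bid $2,800 is the highest overall, so Diego wins and pays the second-highest bid, $1,920.
Payoff = value − price = $2,230 − $1,920 = $310.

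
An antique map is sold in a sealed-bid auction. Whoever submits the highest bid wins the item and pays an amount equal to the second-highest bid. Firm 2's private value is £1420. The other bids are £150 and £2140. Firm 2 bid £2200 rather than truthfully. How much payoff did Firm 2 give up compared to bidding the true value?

The highest competing bid is £2140.
Bidding truthfully at £1420: the top bid is £2140 (a rival), so Firm 2 loses. Payoff = £0.
Bidding £2200: Firm 2 has the top bid, wins, and pays the second-highest bid £2140. Payoff = £1420 − £2140 = -£720.
Regret = truthful payoff − actual payoff = £0 − -£720 = £720.
This is the dominant-strategy logic: truthful bidding weakly beats any alternative.

£720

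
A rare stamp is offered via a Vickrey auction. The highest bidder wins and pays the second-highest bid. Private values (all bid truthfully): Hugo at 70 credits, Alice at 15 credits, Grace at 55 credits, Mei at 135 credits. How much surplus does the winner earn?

Surplus = 65 credits.

Ranking the bids: Mei 135 credits, then Hugo 70 credits, then Grace 55 credits, then Alice 15 credits.
Mei wins with the top bid and pays the second-highest, 70 credits.
Surplus = 135 credits − 70 credits = 65 credits.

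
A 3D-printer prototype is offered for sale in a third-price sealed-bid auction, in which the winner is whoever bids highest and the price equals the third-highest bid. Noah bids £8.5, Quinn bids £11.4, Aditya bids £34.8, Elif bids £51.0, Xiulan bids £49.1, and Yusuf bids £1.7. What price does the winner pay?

The winner pays £34.8.

Bids in descending order: Elif £51.0 > Xiulan £49.1 > Aditya £34.8 > Quinn £11.4 > Noah £8.5 > Yusuf £1.7.
Elif is the highest bidder, so Elif wins.
Under the third-price rule, the price is the third-highest bid: £34.8.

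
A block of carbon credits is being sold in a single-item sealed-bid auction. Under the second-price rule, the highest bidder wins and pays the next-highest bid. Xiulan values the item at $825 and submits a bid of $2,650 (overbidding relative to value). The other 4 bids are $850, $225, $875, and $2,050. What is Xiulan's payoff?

Xiulan's payoff: -$1,225.

Highest competing bid: $2,050.
Xiulan's bid $2,650 is the highest overall, so Xiulan wins and pays the second-highest bid, $2,050.
Payoff = value − price = $825 − $2,050 = -$1,225.
Overbidding won the item at a price above value — truthful bidding would have avoided this loss.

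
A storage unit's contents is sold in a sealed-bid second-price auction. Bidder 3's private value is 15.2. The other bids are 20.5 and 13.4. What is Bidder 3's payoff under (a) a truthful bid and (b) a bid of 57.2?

Truthful: 0.0; alternative: -5.3.

The highest competing bid is 20.5.
Bidding truthfully at 15.2: the top bid is 20.5 (a rival), so Bidder 3 loses. Payoff = 0.0.
Bidding 57.2: Bidder 3 has the top bid, wins, and pays the second-highest bid 20.5. Payoff = 15.2 − 20.5 = -5.3.
This is the dominant-strategy logic: truthful bidding weakly beats any alternative.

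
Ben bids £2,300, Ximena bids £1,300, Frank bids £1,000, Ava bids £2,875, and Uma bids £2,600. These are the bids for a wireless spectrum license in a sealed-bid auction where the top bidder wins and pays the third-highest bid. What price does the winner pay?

Ranking the bids: Ava £2,875; Uma £2,600; Ben £2,300; Ximena £1,300; Frank £1,000.
Ava is the highest bidder, so Ava wins.
Under the third-price rule, the price is the third-highest bid: £2,300.

£2,300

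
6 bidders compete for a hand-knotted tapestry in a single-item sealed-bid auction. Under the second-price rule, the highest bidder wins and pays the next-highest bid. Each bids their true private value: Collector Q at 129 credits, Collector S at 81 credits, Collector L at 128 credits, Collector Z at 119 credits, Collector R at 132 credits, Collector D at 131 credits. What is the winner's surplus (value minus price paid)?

Bids in descending order: Collector R 132 credits; Collector D 131 credits; Collector Q 129 credits; Collector L 128 credits; Collector Z 119 credits; Collector S 81 credits.
Collector R wins with the top bid and pays the second-highest, 131 credits.
Surplus = 132 credits − 131 credits = 1 credits.

Surplus = 1 credits.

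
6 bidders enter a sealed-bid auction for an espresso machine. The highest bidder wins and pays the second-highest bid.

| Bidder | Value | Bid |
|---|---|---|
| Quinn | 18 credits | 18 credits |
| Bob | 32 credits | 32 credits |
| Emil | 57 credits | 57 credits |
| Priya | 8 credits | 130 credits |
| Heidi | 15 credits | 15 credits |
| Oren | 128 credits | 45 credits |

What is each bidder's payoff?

Sorted high to low: Priya 130 credits; Emil 57 credits; Oren 45 credits; Bob 32 credits; Quinn 18 credits; Heidi 15 credits.
Priya has the top bid and wins; the price is the second-highest bid, 57 credits.
Priya's payoff = 8 credits − 57 credits = -49 credits. All other bidders lose, so their payoff is 0.

Payoffs: Quinn 0 credits, Bob 0 credits, Emil 0 credits, Priya -49 credits, Heidi 0 credits, Oren 0 credits.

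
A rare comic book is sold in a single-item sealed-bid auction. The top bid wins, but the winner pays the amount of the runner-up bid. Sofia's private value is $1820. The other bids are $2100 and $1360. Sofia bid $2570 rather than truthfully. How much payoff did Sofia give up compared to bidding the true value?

The highest competing bid is $2100.
Bidding truthfully at $1820: the top bid is $2100 (a rival), so Sofia loses. Payoff = $0.
Bidding $2570: Sofia has the top bid, wins, and pays the second-highest bid $2100. Payoff = $1820 − $2100 = -$280.
Regret = truthful payoff − actual payoff = $0 − -$280 = $280.

$280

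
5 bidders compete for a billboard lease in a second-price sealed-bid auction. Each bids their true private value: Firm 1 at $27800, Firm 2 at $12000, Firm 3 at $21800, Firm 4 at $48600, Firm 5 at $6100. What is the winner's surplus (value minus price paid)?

$20800

Ranking the bids: Firm 4 $48600, then Firm 1 $27800, then Firm 3 $21800, then Firm 2 $12000, then Firm 5 $6100.
Firm 4 wins with the top bid and pays the second-highest, $27800.
Surplus = $48600 − $27800 = $20800.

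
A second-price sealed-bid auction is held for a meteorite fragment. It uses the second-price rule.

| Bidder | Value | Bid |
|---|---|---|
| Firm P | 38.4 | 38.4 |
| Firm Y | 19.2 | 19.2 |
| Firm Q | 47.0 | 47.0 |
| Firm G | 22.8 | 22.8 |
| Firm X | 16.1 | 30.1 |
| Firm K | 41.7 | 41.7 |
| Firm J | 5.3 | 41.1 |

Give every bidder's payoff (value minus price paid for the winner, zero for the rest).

Payoffs: Firm P 0.0, Firm Y 0.0, Firm Q 5.3, Firm G 0.0, Firm X 0.0, Firm K 0.0, Firm J 0.0.

Sorted high to low: Firm Q 47.0; Firm K 41.7; Firm J 41.1; Firm P 38.4; Firm X 30.1; Firm G 22.8; Firm Y 19.2.
Firm Q has the top bid and wins; the price is the second-highest bid, 41.7.
Firm Q's payoff = 47.0 − 41.7 = 5.3. All other bidders lose, so their payoff is 0.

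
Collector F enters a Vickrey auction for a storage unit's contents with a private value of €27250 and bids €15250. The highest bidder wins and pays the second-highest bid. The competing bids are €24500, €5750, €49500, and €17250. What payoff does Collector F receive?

Payoff = €0.

Highest competing bid: €49500.
Collector F's bid €15250 is not the highest, so Collector F loses, pays nothing, and earns zero payoff.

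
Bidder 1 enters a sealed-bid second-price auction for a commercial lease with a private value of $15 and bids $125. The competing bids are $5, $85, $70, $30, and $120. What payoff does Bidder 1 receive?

-$105

Highest competing bid: $120.
Bidder 1's bid $125 is the highest overall, so Bidder 1 wins and pays the second-highest bid, $120.
Payoff = value − price = $15 − $120 = -$105.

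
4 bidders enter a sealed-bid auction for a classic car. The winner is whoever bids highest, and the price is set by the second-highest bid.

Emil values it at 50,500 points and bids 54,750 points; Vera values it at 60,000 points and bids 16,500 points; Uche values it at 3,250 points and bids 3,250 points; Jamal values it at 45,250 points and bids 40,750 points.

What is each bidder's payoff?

Ranking the bids: Emil 54,750 points, then Jamal 40,750 points, then Vera 16,500 points, then Uche 3,250 points.
Emil has the top bid and wins; the price is the second-highest bid, 40,750 points.
Emil's payoff = 50,500 points − 40,750 points = 9,750 points. All other bidders lose, so their payoff is 0.

Emil 9,750 points, Vera 0 points, Uche 0 points, Jamal 0 points.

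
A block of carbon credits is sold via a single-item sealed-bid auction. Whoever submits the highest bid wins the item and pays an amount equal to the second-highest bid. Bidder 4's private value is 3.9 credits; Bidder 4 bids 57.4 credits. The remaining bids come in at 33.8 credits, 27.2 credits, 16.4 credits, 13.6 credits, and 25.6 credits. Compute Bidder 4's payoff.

-29.9 credits

Highest competing bid: 33.8 credits.
Bidder 4's bid 57.4 credits is the highest overall, so Bidder 4 wins and pays the second-highest bid, 33.8 credits.
Payoff = value − price = 3.9 credits − 33.8 credits = -29.9 credits.
Overbidding won the item at a price above value — truthful bidding would have avoided this loss.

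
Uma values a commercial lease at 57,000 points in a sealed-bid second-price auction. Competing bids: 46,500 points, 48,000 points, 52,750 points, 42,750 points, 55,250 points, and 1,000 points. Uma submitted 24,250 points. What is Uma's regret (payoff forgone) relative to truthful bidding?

Regret: 1,750 points.

The highest competing bid is 55,250 points.
Bidding truthfully at 57,000 points: Uma has the top bid, wins, and pays the second-highest bid 55,250 points. Payoff = 57,000 points − 55,250 points = 1,750 points.
Bidding 24,250 points: the top bid is 55,250 points (a rival), so Uma loses. Payoff = 0 points.
Regret = truthful payoff − actual payoff = 1,750 points − 0 points = 1,750 points.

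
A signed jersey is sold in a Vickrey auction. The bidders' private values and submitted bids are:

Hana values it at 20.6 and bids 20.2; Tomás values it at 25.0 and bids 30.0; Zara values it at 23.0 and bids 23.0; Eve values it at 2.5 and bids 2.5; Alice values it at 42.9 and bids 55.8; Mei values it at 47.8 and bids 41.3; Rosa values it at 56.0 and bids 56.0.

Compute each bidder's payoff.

Hana 0.0, Tomás 0.0, Zara 0.0, Eve 0.0, Alice 0.0, Mei 0.0, Rosa 0.2.

Ranking the bids: Rosa 56.0; Alice 55.8; Mei 41.3; Tomás 30.0; Zara 23.0; Hana 20.2; Eve 2.5.
Rosa has the top bid and wins; the price is the second-highest bid, 55.8.
Rosa's payoff = 56.0 − 55.8 = 0.2. All other bidders lose, so their payoff is 0.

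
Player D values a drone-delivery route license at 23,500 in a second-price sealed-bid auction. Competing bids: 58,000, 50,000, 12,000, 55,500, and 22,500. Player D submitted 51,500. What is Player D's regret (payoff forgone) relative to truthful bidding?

Regret: 0.

The highest competing bid is 58,000.
Bidding truthfully at 23,500: the top bid is 58,000 (a rival), so Player D loses. Payoff = 0.
Bidding 51,500: the top bid is 58,000 (a rival), so Player D loses. Payoff = 0.
Regret = truthful payoff − actual payoff = 0 − 0 = 0.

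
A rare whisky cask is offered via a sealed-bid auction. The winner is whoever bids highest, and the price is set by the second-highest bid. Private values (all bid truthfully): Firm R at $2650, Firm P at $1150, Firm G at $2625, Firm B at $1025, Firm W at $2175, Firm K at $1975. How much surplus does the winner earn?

Ordered from highest: Firm R $2650 > Firm G $2625 > Firm W $2175 > Firm K $1975 > Firm P $1150 > Firm B $1025.
Firm R wins with the top bid and pays the second-highest, $2625.
Surplus = $2650 − $2625 = $25.

Winner's surplus: $25.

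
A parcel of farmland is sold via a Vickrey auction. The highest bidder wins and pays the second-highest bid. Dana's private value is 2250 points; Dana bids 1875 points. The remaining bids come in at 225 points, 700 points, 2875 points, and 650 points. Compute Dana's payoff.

0 points

Highest competing bid: 2875 points.
Dana's bid 1875 points is not the highest, so Dana loses, pays nothing, and earns zero payoff.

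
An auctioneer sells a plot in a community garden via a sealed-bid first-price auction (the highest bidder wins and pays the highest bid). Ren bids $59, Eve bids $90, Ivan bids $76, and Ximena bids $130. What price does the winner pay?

Ordered from highest: Ximena $130; Eve $90; Ivan $76; Ren $59.
Ximena is the highest bidder, so Ximena wins.
Under the first-price rule, the price is the highest bid: $130.

$130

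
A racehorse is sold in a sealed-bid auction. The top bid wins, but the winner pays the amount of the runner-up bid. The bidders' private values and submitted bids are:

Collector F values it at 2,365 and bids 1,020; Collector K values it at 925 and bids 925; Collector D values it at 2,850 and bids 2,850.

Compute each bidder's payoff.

Collector F 0, Collector K 0, Collector D 1,830.

Sorted high to low: Collector D 2,850 > Collector F 1,020 > Collector K 925.
Collector D has the top bid and wins; the price is the second-highest bid, 1,020.
Collector D's payoff = 2,850 − 1,020 = 1,830. All other bidders lose, so their payoff is 0.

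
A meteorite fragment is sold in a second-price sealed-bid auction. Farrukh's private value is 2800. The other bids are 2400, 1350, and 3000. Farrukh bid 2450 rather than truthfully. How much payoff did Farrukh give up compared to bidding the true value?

0

The highest competing bid is 3000.
Bidding truthfully at 2800: the top bid is 3000 (a rival), so Farrukh loses. Payoff = 0.
Bidding 2450: the top bid is 3000 (a rival), so Farrukh loses. Payoff = 0.
Regret = truthful payoff − actual payoff = 0 − 0 = 0.
The bid only affects whether you win, not the price — here both bids land on the same side of the top rival bid, so the deviation is payoff-neutral.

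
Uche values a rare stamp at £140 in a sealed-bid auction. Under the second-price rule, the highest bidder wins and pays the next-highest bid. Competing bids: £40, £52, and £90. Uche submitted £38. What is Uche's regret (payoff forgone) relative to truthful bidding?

Payoff forgone: £50.

The highest competing bid is £90.
Bidding truthfully at £140: Uche has the top bid, wins, and pays the second-highest bid £90. Payoff = £140 − £90 = £50.
Bidding £38: the top bid is £90 (a rival), so Uche loses. Payoff = £0.
Regret = truthful payoff − actual payoff = £50 − £0 = £50.
Deviating from a truthful bid can only lose payoff in a second-price auction — never gain.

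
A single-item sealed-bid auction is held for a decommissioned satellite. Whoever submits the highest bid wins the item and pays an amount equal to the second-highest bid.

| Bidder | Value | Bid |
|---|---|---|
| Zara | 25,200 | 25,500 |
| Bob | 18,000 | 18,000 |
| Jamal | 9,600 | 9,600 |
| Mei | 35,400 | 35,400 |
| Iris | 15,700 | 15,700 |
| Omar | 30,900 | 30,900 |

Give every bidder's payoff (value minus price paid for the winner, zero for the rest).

Zara 0, Bob 0, Jamal 0, Mei 4,500, Iris 0, Omar 0.

Sorted high to low: Mei 35,400, then Omar 30,900, then Zara 25,500, then Bob 18,000, then Iris 15,700, then Jamal 9,600.
Mei has the top bid and wins; the price is the second-highest bid, 30,900.
Mei's payoff = 35,400 − 30,900 = 4,500. All other bidders lose, so their payoff is 0.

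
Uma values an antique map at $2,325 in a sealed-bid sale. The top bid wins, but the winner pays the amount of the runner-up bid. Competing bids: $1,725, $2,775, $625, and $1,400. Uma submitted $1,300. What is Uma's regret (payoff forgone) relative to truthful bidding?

Regret: $0.

The highest competing bid is $2,775.
Bidding truthfully at $2,325: the top bid is $2,775 (a rival), so Uma loses. Payoff = $0.
Bidding $1,300: the top bid is $2,775 (a rival), so Uma loses. Payoff = $0.
Regret = truthful payoff − actual payoff = $0 − $0 = $0.
The bid only affects whether you win, not the price — here both bids land on the same side of the top rival bid, so the deviation is payoff-neutral.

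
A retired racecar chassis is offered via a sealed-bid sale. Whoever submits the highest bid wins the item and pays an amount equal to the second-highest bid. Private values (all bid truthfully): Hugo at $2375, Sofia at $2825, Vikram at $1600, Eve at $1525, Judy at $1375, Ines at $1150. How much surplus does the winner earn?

Ranking the bids: Sofia $2825; Hugo $2375; Vikram $1600; Eve $1525; Judy $1375; Ines $1150.
Sofia wins with the top bid and pays the second-highest, $2375.
Surplus = $2825 − $2375 = $450.

Winner's surplus: $450.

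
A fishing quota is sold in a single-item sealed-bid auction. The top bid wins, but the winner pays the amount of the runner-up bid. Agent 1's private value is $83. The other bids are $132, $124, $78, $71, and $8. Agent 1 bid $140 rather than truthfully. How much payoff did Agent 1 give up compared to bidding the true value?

Regret: $49.

The highest competing bid is $132.
Bidding truthfully at $83: the top bid is $132 (a rival), so Agent 1 loses. Payoff = $0.
Bidding $140: Agent 1 has the top bid, wins, and pays the second-highest bid $132. Payoff = $83 − $132 = -$49.
Regret = truthful payoff − actual payoff = $0 − -$49 = $49.
This is the dominant-strategy logic: truthful bidding weakly beats any alternative.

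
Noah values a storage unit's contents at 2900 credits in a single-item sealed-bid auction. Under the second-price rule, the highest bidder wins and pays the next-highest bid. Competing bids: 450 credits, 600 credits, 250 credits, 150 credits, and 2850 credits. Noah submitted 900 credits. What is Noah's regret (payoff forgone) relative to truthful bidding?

50 credits

The highest competing bid is 2850 credits.
Bidding truthfully at 2900 credits: Noah has the top bid, wins, and pays the second-highest bid 2850 credits. Payoff = 2900 credits − 2850 credits = 50 credits.
Bidding 900 credits: the top bid is 2850 credits (a rival), so Noah loses. Payoff = 0 credits.
Regret = truthful payoff − actual payoff = 50 credits − 0 credits = 50 credits.
This is the dominant-strategy logic: truthful bidding weakly beats any alternative.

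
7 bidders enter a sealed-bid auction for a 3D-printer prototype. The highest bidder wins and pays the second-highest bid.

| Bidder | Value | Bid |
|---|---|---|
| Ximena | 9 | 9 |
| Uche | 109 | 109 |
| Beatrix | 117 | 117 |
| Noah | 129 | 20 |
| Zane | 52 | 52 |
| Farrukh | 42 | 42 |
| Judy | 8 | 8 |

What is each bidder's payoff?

Bids in descending order: Beatrix 117; Uche 109; Zane 52; Farrukh 42; Noah 20; Ximena 9; Judy 8.
Beatrix has the top bid and wins; the price is the second-highest bid, 109.
Beatrix's payoff = 117 − 109 = 8. All other bidders lose, so their payoff is 0.

Payoffs: Ximena 0, Uche 0, Beatrix 8, Noah 0, Zane 0, Farrukh 0, Judy 0.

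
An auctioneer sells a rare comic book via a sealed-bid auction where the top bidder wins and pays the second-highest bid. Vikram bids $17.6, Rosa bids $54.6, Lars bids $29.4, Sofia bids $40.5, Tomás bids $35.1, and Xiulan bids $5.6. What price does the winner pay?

Ranking the bids: Rosa $54.6 > Sofia $40.5 > Tomás $35.1 > Lars $29.4 > Vikram $17.6 > Xiulan $5.6.
Rosa is the highest bidder, so Rosa wins.
Under the second-price rule, the price is the second-highest bid: $40.5.

$40.5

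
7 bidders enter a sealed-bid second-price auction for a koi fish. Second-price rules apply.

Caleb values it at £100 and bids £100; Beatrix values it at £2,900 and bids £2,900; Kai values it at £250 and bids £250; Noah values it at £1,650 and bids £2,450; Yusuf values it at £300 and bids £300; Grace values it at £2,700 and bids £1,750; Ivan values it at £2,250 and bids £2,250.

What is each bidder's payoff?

Bids in descending order: Beatrix £2,900; Noah £2,450; Ivan £2,250; Grace £1,750; Yusuf £300; Kai £250; Caleb £100.
Beatrix has the top bid and wins; the price is the second-highest bid, £2,450.
Beatrix's payoff = £2,900 − £2,450 = £450. All other bidders lose, so their payoff is 0.

Caleb £0, Beatrix £450, Kai £0, Noah £0, Yusuf £0, Grace £0, Ivan £0.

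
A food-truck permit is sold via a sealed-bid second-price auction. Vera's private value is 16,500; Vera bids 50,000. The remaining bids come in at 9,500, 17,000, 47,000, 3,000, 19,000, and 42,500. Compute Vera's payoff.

Highest competing bid: 47,000.
Vera's bid 50,000 is the highest overall, so Vera wins and pays the second-highest bid, 47,000.
Payoff = value − price = 16,500 − 47,000 = -30,500.

Payoff = -30,500.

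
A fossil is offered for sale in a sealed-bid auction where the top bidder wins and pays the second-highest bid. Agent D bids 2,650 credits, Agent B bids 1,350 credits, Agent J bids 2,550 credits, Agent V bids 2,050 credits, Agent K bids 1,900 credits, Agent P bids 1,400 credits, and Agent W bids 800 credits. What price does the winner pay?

The winner pays 2,550 credits.

Sorted high to low: Agent D 2,650 credits, then Agent J 2,550 credits, then Agent V 2,050 credits, then Agent K 1,900 credits, then Agent P 1,400 credits, then Agent B 1,350 credits, then Agent W 800 credits.
Agent D is the highest bidder, so Agent D wins.
Under the second-price rule, the price is the second-highest bid: 2,550 credits.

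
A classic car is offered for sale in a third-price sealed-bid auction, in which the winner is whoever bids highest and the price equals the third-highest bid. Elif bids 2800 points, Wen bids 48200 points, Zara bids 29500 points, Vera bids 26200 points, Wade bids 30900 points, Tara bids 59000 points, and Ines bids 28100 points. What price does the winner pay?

Ordered from highest: Tara 59000 points > Wen 48200 points > Wade 30900 points > Zara 29500 points > Ines 28100 points > Vera 26200 points > Elif 2800 points.
Tara is the highest bidder, so Tara wins.
Under the third-price rule, the price is the third-highest bid: 30900 points.

The winner pays 30900 points.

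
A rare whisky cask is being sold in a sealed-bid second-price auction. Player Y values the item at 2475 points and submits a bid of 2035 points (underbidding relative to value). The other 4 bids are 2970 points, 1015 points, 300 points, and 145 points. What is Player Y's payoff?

Highest competing bid: 2970 points.
Player Y's bid 2035 points is not the highest, so Player Y loses, pays nothing, and earns zero payoff.

0 points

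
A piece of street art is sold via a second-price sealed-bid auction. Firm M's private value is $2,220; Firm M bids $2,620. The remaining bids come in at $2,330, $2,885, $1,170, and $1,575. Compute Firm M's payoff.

Highest competing bid: $2,885.
Firm M's bid $2,620 is not the highest, so Firm M loses, pays nothing, and earns zero payoff.

Firm M's payoff: $0.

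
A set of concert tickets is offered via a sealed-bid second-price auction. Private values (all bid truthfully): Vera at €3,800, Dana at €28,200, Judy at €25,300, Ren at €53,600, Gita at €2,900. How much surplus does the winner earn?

Winner's surplus: €25,400.

Ranking the bids: Ren €53,600, then Dana €28,200, then Judy €25,300, then Vera €3,800, then Gita €2,900.
Ren wins with the top bid and pays the second-highest, €28,200.
Surplus = €53,600 − €28,200 = €25,400.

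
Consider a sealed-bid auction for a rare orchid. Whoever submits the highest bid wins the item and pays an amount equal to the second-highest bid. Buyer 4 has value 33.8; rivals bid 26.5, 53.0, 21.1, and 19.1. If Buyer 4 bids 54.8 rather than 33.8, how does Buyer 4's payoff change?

The highest competing bid is 53.0.
Bidding truthfully at 33.8: the top bid is 53.0 (a rival), so Buyer 4 loses. Payoff = 0.0.
Bidding 54.8: Buyer 4 has the top bid, wins, and pays the second-highest bid 53.0. Payoff = 33.8 − 53.0 = -19.2.
Change = -19.2 − 0.0 = -19.2.
Deviating from a truthful bid can only lose payoff in a second-price auction — never gain.

-19.2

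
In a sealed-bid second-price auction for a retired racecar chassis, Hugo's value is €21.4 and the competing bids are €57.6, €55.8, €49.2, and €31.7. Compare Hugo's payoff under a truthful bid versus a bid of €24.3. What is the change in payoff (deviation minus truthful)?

The highest competing bid is €57.6.
Bidding truthfully at €21.4: the top bid is €57.6 (a rival), so Hugo loses. Payoff = €0.0.
Bidding €24.3: the top bid is €57.6 (a rival), so Hugo loses. Payoff = €0.0.
Change = €0.0 − €0.0 = €0.0.

Payoff change: €0.0.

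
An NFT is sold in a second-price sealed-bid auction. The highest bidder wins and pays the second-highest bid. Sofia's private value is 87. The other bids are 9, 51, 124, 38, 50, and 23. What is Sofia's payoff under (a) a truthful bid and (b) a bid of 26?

(a) 0  (b) 0

The highest competing bid is 124.
Bidding truthfully at 87: the top bid is 124 (a rival), so Sofia loses. Payoff = 0.
Bidding 26: the top bid is 124 (a rival), so Sofia loses. Payoff = 0.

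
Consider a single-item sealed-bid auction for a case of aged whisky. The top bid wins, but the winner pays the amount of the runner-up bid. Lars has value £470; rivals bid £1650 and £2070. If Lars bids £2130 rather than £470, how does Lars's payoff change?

Payoff change: -£1600.

The highest competing bid is £2070.
Bidding truthfully at £470: the top bid is £2070 (a rival), so Lars loses. Payoff = £0.
Bidding £2130: Lars has the top bid, wins, and pays the second-highest bid £2070. Payoff = £470 − £2070 = -£1600.
Change = -£1600 − £0 = -£1600.
Deviating from a truthful bid can only lose payoff in a second-price auction — never gain.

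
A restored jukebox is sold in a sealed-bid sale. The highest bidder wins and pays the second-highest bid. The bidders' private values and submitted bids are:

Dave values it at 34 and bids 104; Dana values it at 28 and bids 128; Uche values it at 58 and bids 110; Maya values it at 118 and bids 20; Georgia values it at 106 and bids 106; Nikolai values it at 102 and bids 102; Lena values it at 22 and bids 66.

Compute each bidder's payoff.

Dave 0, Dana -82, Uche 0, Maya 0, Georgia 0, Nikolai 0, Lena 0.

Sorted high to low: Dana 128; Uche 110; Georgia 106; Dave 104; Nikolai 102; Lena 66; Maya 20.
Dana has the top bid and wins; the price is the second-highest bid, 110.
Dana's payoff = 28 − 110 = -82. All other bidders lose, so their payoff is 0.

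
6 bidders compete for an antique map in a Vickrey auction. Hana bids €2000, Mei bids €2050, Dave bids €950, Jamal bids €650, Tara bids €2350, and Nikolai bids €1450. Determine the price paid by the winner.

Bids in descending order: Tara €2350; Mei €2050; Hana €2000; Nikolai €1450; Dave €950; Jamal €650.
Tara has the highest bid, so Tara wins.
The second-highest bid is €2050, so that is what Tara pays.

The winner pays €2050.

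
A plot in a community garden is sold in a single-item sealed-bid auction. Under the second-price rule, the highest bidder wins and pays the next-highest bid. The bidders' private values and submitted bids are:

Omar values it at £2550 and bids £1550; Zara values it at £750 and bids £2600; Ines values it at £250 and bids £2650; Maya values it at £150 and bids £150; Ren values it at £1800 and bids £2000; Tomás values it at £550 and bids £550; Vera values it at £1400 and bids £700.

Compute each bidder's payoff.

Omar £0, Zara £0, Ines -£2350, Maya £0, Ren £0, Tomás £0, Vera £0.

Ordered from highest: Ines £2650; Zara £2600; Ren £2000; Omar £1550; Vera £700; Tomás £550; Maya £150.
Ines has the top bid and wins; the price is the second-highest bid, £2600.
Ines's payoff = £250 − £2600 = -£2350. All other bidders lose, so their payoff is 0.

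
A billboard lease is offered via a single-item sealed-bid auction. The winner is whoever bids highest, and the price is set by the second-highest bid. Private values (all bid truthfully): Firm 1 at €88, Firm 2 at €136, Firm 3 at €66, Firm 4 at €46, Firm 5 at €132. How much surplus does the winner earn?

Sorted high to low: Firm 2 €136, then Firm 5 €132, then Firm 1 €88, then Firm 3 €66, then Firm 4 €46.
Firm 2 wins with the top bid and pays the second-highest, €132.
Surplus = €136 − €132 = €4.

€4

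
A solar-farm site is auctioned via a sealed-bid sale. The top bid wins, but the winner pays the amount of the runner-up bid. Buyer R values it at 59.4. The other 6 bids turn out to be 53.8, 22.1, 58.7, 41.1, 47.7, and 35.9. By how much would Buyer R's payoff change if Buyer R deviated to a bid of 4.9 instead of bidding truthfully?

The highest competing bid is 58.7.
Bidding truthfully at 59.4: Buyer R has the top bid, wins, and pays the second-highest bid 58.7. Payoff = 59.4 − 58.7 = 0.7.
Bidding 4.9: the top bid is 58.7 (a rival), so Buyer R loses. Payoff = 0.0.
Change = 0.0 − 0.7 = -0.7.
This is the dominant-strategy logic: truthful bidding weakly beats any alternative.

-0.7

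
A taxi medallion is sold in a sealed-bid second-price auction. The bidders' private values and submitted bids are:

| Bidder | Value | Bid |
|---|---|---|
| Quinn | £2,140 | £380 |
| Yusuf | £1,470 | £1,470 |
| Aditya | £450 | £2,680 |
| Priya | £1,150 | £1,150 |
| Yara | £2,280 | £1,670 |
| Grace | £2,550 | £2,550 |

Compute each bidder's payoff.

Ordered from highest: Aditya £2,680; Grace £2,550; Yara £1,670; Yusuf £1,470; Priya £1,150; Quinn £380.
Aditya has the top bid and wins; the price is the second-highest bid, £2,550.
Aditya's payoff = £450 − £2,550 = -£2,100. All other bidders lose, so their payoff is 0.

Payoffs: Quinn £0, Yusuf £0, Aditya -£2,100, Priya £0, Yara £0, Grace £0.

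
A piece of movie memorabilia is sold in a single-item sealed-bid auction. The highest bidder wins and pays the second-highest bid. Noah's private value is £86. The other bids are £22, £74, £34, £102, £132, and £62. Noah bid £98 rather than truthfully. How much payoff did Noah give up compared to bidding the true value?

Regret: £0.

The highest competing bid is £132.
Bidding truthfully at £86: the top bid is £132 (a rival), so Noah loses. Payoff = £0.
Bidding £98: the top bid is £132 (a rival), so Noah loses. Payoff = £0.
Regret = truthful payoff − actual payoff = £0 − £0 = £0.
The bid only affects whether you win, not the price — here both bids land on the same side of the top rival bid, so the deviation is payoff-neutral.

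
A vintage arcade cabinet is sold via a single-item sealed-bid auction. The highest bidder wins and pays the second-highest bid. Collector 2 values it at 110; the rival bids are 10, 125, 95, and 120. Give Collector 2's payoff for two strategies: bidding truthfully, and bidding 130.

(a) 0  (b) -15

The highest competing bid is 125.
Bidding truthfully at 110: the top bid is 125 (a rival), so Collector 2 loses. Payoff = 0.
Bidding 130: Collector 2 has the top bid, wins, and pays the second-highest bid 125. Payoff = 110 − 125 = -15.
Deviating from a truthful bid can only lose payoff in a second-price auction — never gain.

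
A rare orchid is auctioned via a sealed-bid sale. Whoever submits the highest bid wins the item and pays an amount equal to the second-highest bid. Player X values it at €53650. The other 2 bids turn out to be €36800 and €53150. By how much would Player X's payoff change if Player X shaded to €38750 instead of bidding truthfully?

The highest competing bid is €53150.
Bidding truthfully at €53650: Player X has the top bid, wins, and pays the second-highest bid €53150. Payoff = €53650 − €53150 = €500.
Bidding €38750: the top bid is €53150 (a rival), so Player X loses. Payoff = €0.
Change = €0 − €500 = -€500.

Change in payoff: -€500.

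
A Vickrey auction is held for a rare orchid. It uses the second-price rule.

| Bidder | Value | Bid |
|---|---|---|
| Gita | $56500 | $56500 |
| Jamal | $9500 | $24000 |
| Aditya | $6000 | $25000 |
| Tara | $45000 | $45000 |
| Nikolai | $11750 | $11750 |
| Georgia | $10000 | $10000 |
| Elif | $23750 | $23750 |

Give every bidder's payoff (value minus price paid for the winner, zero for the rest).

Ordered from highest: Gita $56500 > Tara $45000 > Aditya $25000 > Jamal $24000 > Elif $23750 > Nikolai $11750 > Georgia $10000.
Gita has the top bid and wins; the price is the second-highest bid, $45000.
Gita's payoff = $56500 − $45000 = $11500. All other bidders lose, so their payoff is 0.

Gita $11500, Jamal $0, Aditya $0, Tara $0, Nikolai $0, Georgia $0, Elif $0.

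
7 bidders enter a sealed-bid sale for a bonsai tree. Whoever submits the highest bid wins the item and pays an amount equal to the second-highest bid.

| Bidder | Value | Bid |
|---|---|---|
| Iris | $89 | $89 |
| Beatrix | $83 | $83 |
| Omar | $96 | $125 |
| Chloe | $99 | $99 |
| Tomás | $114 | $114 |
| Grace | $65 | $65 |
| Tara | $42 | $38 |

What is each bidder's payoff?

Ordered from highest: Omar $125, then Tomás $114, then Chloe $99, then Iris $89, then Beatrix $83, then Grace $65, then Tara $38.
Omar has the top bid and wins; the price is the second-highest bid, $114.
Omar's payoff = $96 − $114 = -$18. All other bidders lose, so their payoff is 0.

Iris $0, Beatrix $0, Omar -$18, Chloe $0, Tomás $0, Grace $0, Tara $0.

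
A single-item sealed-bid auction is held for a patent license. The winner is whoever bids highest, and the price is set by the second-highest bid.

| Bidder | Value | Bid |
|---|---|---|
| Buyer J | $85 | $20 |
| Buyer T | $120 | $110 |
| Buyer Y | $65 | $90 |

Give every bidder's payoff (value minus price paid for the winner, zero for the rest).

Buyer J $0, Buyer T $30, Buyer Y $0.

Bids in descending order: Buyer T $110 > Buyer Y $90 > Buyer J $20.
Buyer T has the top bid and wins; the price is the second-highest bid, $90.
Buyer T's payoff = $120 − $90 = $30. All other bidders lose, so their payoff is 0.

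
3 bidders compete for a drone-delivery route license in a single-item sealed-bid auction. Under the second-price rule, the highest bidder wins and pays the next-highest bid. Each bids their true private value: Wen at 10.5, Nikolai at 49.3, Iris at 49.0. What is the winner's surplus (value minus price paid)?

Winner's surplus: 0.3.

Sorted high to low: Nikolai 49.3 > Iris 49.0 > Wen 10.5.
Nikolai wins with the top bid and pays the second-highest, 49.0.
Surplus = 49.3 − 49.0 = 0.3.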